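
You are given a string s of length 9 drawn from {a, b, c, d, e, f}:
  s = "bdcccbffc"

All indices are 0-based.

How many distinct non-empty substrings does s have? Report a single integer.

39

sorted suffixes:
  #0 SA[0]=0  'bdcccbffc'
  #1 SA[1]=5  'bffc'
  #2 SA[2]=8  'c'
  #3 SA[3]=4  'cbffc'
  #4 SA[4]=3  'ccbffc'
  #5 SA[5]=2  'cccbffc'
  #6 SA[6]=1  'dcccbffc'
  #7 SA[7]=7  'fc'
  #8 SA[8]=6  'ffc'

SA = [0, 5, 8, 4, 3, 2, 1, 7, 6]
[i] adj suffixes → lcp
  [1] 0/5 → 1 ('b')
  [2] 5/8 → 0 ('')
  [3] 8/4 → 1 ('c')
  [4] 4/3 → 1 ('c')
  [5] 3/2 → 2 ('cc')
  [6] 2/1 → 0 ('')
  [7] 1/7 → 0 ('')
  [8] 7/6 → 1 ('f')

n(n+1)/2 = 9·10/2 = 45
Σ LCP = 0 + 1 + 0 + 1 + 1 + 2 + 0 + 0 + 1 = 6
distinct = 45 − 6 = 39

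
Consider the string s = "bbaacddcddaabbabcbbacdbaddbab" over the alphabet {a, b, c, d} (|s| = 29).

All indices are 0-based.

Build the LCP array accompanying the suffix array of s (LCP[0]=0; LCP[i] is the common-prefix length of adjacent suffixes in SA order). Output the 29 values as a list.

sorted suffixes:
  #0 SA[0]=10  'aabbabcbbacdbaddbab'
  #1 SA[1]=2  'aacddcddaabbabcbbacdbaddbab'
  #2 SA[2]=27  'ab'
  #3 SA[3]=11  'abbabcbbacdbaddbab'
  #4 SA[4]=14  'abcbbacdbaddbab'
  #5 SA[5]=19  'acdbaddbab'
  #6 SA[6]=3  'acddcddaabbabcbbacdbaddbab'
  #7 SA[7]=23  'addbab'
  #8 SA[8]=28  'b'
  #9 SA[9]=1  'baacddcddaabbabcbbacdbaddbab'
  #10 SA[10]=26  'bab'
  #11 SA[11]=13  'babcbbacdbaddbab'
  #12 SA[12]=18  'bacdbaddbab'
  #13 SA[13]=22  'baddbab'
  #14 SA[14]=0  'bbaacddcddaabbabcbbacdbaddbab'
  #15 SA[15]=12  'bbabcbbacdbaddbab'
  #16 SA[16]=17  'bbacdbaddbab'
  #17 SA[17]=15  'bcbbacdbaddbab'
  #18 SA[18]=16  'cbbacdbaddbab'
  #19 SA[19]=20  'cdbaddbab'
  #20 SA[20]=7  'cddaabbabcbbacdbaddbab'
  #21 SA[21]=4  'cddcddaabbabcbbacdbaddbab'
  #22 SA[22]=9  'daabbabcbbacdbaddbab'
  #23 SA[23]=25  'dbab'
  #24 SA[24]=21  'dbaddbab'
  #25 SA[25]=6  'dcddaabbabcbbacdbaddbab'
  #26 SA[26]=8  'ddaabbabcbbacdbaddbab'
  #27 SA[27]=24  'ddbab'
  #28 SA[28]=5  'ddcddaabbabcbbacdbaddbab'

SA = [10, 2, 27, 11, 14, 19, 3, 23, 28, 1, 26, 13, 18, 22, 0, 12, 17, 15, 16, 20, 7, 4, 9, 25, 21, 6, 8, 24, 5]
[i] adj suffixes → lcp
  [1] 10/2 → 2 ('aa')
  [2] 2/27 → 1 ('a')
  [3] 27/11 → 2 ('ab')
  [4] 11/14 → 2 ('ab')
  [5] 14/19 → 1 ('a')
  [6] 19/3 → 3 ('acd')
  [7] 3/23 → 1 ('a')
  [8] 23/28 → 0 ('')
  [9] 28/1 → 1 ('b')
  [10] 1/26 → 2 ('ba')
  [11] 26/13 → 3 ('bab')
  [12] 13/18 → 2 ('ba')
  [13] 18/22 → 2 ('ba')
  [14] 22/0 → 1 ('b')
  [15] 0/12 → 3 ('bba')
  [16] 12/17 → 3 ('bba')
  [17] 17/15 → 1 ('b')
  [18] 15/16 → 0 ('')
  [19] 16/20 → 1 ('c')
  [20] 20/7 → 2 ('cd')
  [21] 7/4 → 3 ('cdd')
  [22] 4/9 → 0 ('')
  [23] 9/25 → 1 ('d')
  [24] 25/21 → 3 ('dba')
  [25] 21/6 → 1 ('d')
  [26] 6/8 → 1 ('d')
  [27] 8/24 → 2 ('dd')
  [28] 24/5 → 2 ('dd')

[0, 2, 1, 2, 2, 1, 3, 1, 0, 1, 2, 3, 2, 2, 1, 3, 3, 1, 0, 1, 2, 3, 0, 1, 3, 1, 1, 2, 2]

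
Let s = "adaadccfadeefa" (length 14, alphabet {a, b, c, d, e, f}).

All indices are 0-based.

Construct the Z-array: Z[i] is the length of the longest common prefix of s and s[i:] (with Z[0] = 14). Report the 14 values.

Z[0]=14
i=1: i≥r, start 0; Z[1]=0
i=2: i≥r, start 0; Z[2]=1 extend→box=[2,3)
i=3: i≥r, start 0; Z[3]=2 extend→box=[3,5)
i=4: min(r-i=1, Z[1]=0)=0; Z[4]=0
i=5: i≥r, start 0; Z[5]=0
i=6: i≥r, start 0; Z[6]=0
i=7: i≥r, start 0; Z[7]=0
i=8: i≥r, start 0; Z[8]=2 extend→box=[8,10)
i=9: min(r-i=1, Z[1]=0)=0; Z[9]=0
i=10: i≥r, start 0; Z[10]=0
i=11: i≥r, start 0; Z[11]=0
i=12: i≥r, start 0; Z[12]=0
i=13: i≥r, start 0; Z[13]=1 extend→box=[13,14)

[14, 0, 1, 2, 0, 0, 0, 0, 2, 0, 0, 0, 0, 1]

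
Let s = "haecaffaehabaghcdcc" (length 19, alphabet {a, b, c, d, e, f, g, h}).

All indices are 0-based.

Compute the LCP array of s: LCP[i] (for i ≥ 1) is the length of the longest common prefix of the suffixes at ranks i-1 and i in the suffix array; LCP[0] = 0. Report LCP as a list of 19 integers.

[0, 1, 2, 1, 1, 0, 0, 1, 1, 1, 0, 0, 1, 0, 1, 0, 0, 2, 1]

rank | idx | suffix
   0 |  10 | abaghcdcc
   1 |   1 | aecaffaehabaghcdcc
   2 |   7 | aehabaghcdcc
   3 |   4 | affaehabaghcdcc
   4 |  12 | aghcdcc
   5 |  11 | baghcdcc
   6 |  18 | c
   7 |   3 | caffaehabaghcdcc
   8 |  17 | cc
   9 |  15 | cdcc
  10 |  16 | dcc
  11 |   2 | ecaffaehabaghcdcc
  12 |   8 | ehabaghcdcc
  13 |   6 | faehabaghcdcc
  14 |   5 | ffaehabaghcdcc
  15 |  13 | ghcdcc
  16 |   9 | habaghcdcc
  17 |   0 | haecaffaehabaghcdcc
  18 |  14 | hcdcc

SA = [10, 1, 7, 4, 12, 11, 18, 3, 17, 15, 16, 2, 8, 6, 5, 13, 9, 0, 14]
rank  pair      lcp
   1  s[10:],s[1:]  1  'a'
   2  s[1:],s[7:]  2  'ae'
   3  s[7:],s[4:]  1  'a'
   4  s[4:],s[12:]  1  'a'
   5  s[12:],s[11:]  0  ''
   6  s[11:],s[18:]  0  ''
   7  s[18:],s[3:]  1  'c'
   8  s[3:],s[17:]  1  'c'
   9  s[17:],s[15:]  1  'c'
  10  s[15:],s[16:]  0  ''
  11  s[16:],s[2:]  0  ''
  12  s[2:],s[8:]  1  'e'
  13  s[8:],s[6:]  0  ''
  14  s[6:],s[5:]  1  'f'
  15  s[5:],s[13:]  0  ''
  16  s[13:],s[9:]  0  ''
  17  s[9:],s[0:]  2  'ha'
  18  s[0:],s[14:]  1  'h'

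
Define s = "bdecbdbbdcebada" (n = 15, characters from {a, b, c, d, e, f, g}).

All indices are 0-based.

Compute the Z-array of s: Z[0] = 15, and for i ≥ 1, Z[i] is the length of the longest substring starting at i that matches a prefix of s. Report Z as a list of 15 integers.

[15, 0, 0, 0, 2, 0, 1, 2, 0, 0, 0, 1, 0, 0, 0]

Z[0]=15
i=1: i≥r, start 0; Z[1]=0
i=2: i≥r, start 0; Z[2]=0
i=3: i≥r, start 0; Z[3]=0
i=4: i≥r, start 0; Z[4]=2 grow→box=[4,6)
i=5: min(r-i=1, Z[1]=0)=0; Z[5]=0
i=6: i≥r, start 0; Z[6]=1 grow→box=[6,7)
i=7: i≥r, start 0; Z[7]=2 grow→box=[7,9)
i=8: min(r-i=1, Z[1]=0)=0; Z[8]=0
i=9: i≥r, start 0; Z[9]=0
i=10: i≥r, start 0; Z[10]=0
i=11: i≥r, start 0; Z[11]=1 grow→box=[11,12)
i=12: i≥r, start 0; Z[12]=0
i=13: i≥r, start 0; Z[13]=0
i=14: i≥r, start 0; Z[14]=0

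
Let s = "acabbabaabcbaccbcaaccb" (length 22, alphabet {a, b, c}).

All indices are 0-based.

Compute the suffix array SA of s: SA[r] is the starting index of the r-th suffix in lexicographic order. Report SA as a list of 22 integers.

sorted suffixes:
  #0 SA[0]=7  'aabcbaccbcaaccb'
  #1 SA[1]=17  'aaccb'
  #2 SA[2]=5  'abaabcbaccbcaaccb'
  #3 SA[3]=2  'abbabaabcbaccbcaaccb'
  #4 SA[4]=8  'abcbaccbcaaccb'
  #5 SA[5]=0  'acabbabaabcbaccbcaaccb'
  #6 SA[6]=18  'accb'
  #7 SA[7]=12  'accbcaaccb'
  #8 SA[8]=21  'b'
  #9 SA[9]=6  'baabcbaccbcaaccb'
  #10 SA[10]=4  'babaabcbaccbcaaccb'
  #11 SA[11]=11  'baccbcaaccb'
  #12 SA[12]=3  'bbabaabcbaccbcaaccb'
  #13 SA[13]=15  'bcaaccb'
  #14 SA[14]=9  'bcbaccbcaaccb'
  #15 SA[15]=16  'caaccb'
  #16 SA[16]=1  'cabbabaabcbaccbcaaccb'
  #17 SA[17]=20  'cb'
  #18 SA[18]=10  'cbaccbcaaccb'
  #19 SA[19]=14  'cbcaaccb'
  #20 SA[20]=19  'ccb'
  #21 SA[21]=13  'ccbcaaccb'

[7, 17, 5, 2, 8, 0, 18, 12, 21, 6, 4, 11, 3, 15, 9, 16, 1, 20, 10, 14, 19, 13]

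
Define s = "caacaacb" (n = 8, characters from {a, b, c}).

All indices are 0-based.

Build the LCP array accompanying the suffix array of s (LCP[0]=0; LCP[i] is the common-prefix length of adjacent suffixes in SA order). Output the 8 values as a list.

[0, 3, 1, 2, 0, 0, 4, 1]

sorted suffixes:
  #0 SA[0]=1  'aacaacb'
  #1 SA[1]=4  'aacb'
  #2 SA[2]=2  'acaacb'
  #3 SA[3]=5  'acb'
  #4 SA[4]=7  'b'
  #5 SA[5]=0  'caacaacb'
  #6 SA[6]=3  'caacb'
  #7 SA[7]=6  'cb'

SA = [1, 4, 2, 5, 7, 0, 3, 6]
rank  pair      lcp
   1  s[1:],s[4:]  3  'aac'
   2  s[4:],s[2:]  1  'a'
   3  s[2:],s[5:]  2  'ac'
   4  s[5:],s[7:]  0  ''
   5  s[7:],s[0:]  0  ''
   6  s[0:],s[3:]  4  'caac'
   7  s[3:],s[6:]  1  'c'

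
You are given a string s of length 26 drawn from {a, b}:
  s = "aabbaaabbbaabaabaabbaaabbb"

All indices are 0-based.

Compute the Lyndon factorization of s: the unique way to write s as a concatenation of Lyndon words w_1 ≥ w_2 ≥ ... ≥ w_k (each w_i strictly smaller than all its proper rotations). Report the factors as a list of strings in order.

emit factor 1: 'aabb' (i=0, period=4)
emit factor 2: 'aaabbbaabaabaabb' (i=4, period=16)
emit factor 3: 'aaabbb' (i=20, period=6)

["aabb", "aaabbbaabaabaabb", "aaabbb"]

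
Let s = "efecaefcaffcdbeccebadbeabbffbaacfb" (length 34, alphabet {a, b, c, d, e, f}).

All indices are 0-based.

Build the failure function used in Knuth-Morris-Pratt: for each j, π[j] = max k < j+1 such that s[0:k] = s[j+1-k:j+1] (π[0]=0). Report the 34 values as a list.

[0, 0, 1, 0, 0, 1, 2, 0, 0, 0, 0, 0, 0, 0, 1, 0, 0, 1, 0, 0, 0, 0, 1, 0, 0, 0, 0, 0, 0, 0, 0, 0, 0, 0]

π[0] = 0
j=1 s[j]='f': π[1]=0 (border '')
j=2 s[j]='e': π[2]=1 (border 'e')
j=3 s[j]='c': k: 1→0; π[3]=0 (border '')
j=4 s[j]='a': π[4]=0 (border '')
j=5 s[j]='e': π[5]=1 (border 'e')
j=6 s[j]='f': π[6]=2 (border 'ef')
j=7 s[j]='c': k: 2→0; π[7]=0 (border '')
j=8 s[j]='a': π[8]=0 (border '')
j=9 s[j]='f': π[9]=0 (border '')
j=10 s[j]='f': π[10]=0 (border '')
j=11 s[j]='c': π[11]=0 (border '')
j=12 s[j]='d': π[12]=0 (border '')
j=13 s[j]='b': π[13]=0 (border '')
j=14 s[j]='e': π[14]=1 (border 'e')
j=15 s[j]='c': k: 1→0; π[15]=0 (border '')
j=16 s[j]='c': π[16]=0 (border '')
j=17 s[j]='e': π[17]=1 (border 'e')
j=18 s[j]='b': k: 1→0; π[18]=0 (border '')
j=19 s[j]='a': π[19]=0 (border '')
j=20 s[j]='d': π[20]=0 (border '')
j=21 s[j]='b': π[21]=0 (border '')
j=22 s[j]='e': π[22]=1 (border 'e')
j=23 s[j]='a': k: 1→0; π[23]=0 (border '')
j=24 s[j]='b': π[24]=0 (border '')
j=25 s[j]='b': π[25]=0 (border '')
j=26 s[j]='f': π[26]=0 (border '')
j=27 s[j]='f': π[27]=0 (border '')
j=28 s[j]='b': π[28]=0 (border '')
j=29 s[j]='a': π[29]=0 (border '')
j=30 s[j]='a': π[30]=0 (border '')
j=31 s[j]='c': π[31]=0 (border '')
j=32 s[j]='f': π[32]=0 (border '')
j=33 s[j]='b': π[33]=0 (border '')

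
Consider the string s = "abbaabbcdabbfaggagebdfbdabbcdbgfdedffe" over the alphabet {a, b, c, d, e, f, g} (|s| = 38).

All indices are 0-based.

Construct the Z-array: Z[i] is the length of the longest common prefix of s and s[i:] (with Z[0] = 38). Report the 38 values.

[38, 0, 0, 1, 3, 0, 0, 0, 0, 3, 0, 0, 0, 1, 0, 0, 1, 0, 0, 0, 0, 0, 0, 0, 3, 0, 0, 0, 0, 0, 0, 0, 0, 0, 0, 0, 0, 0]

Z[0]=38
i=1: fresh scan; Z[1]=0
i=2: fresh scan; Z[2]=0
i=3: fresh scan; Z[3]=1 scan→box=[3,4)
i=4: fresh scan; Z[4]=3 scan→box=[4,7)
i=5: min(r-i=2, Z[1]=0)=0; Z[5]=0
i=6: min(r-i=1, Z[2]=0)=0; Z[6]=0
i=7: fresh scan; Z[7]=0
i=8: fresh scan; Z[8]=0
i=9: fresh scan; Z[9]=3 scan→box=[9,12)
i=10: min(r-i=2, Z[1]=0)=0; Z[10]=0
i=11: min(r-i=1, Z[2]=0)=0; Z[11]=0
i=12: fresh scan; Z[12]=0
i=13: fresh scan; Z[13]=1 scan→box=[13,14)
i=14: fresh scan; Z[14]=0
i=15: fresh scan; Z[15]=0
i=16: fresh scan; Z[16]=1 scan→box=[16,17)
i=17: fresh scan; Z[17]=0
i=18: fresh scan; Z[18]=0
i=19: fresh scan; Z[19]=0
i=20: fresh scan; Z[20]=0
i=21: fresh scan; Z[21]=0
i=22: fresh scan; Z[22]=0
i=23: fresh scan; Z[23]=0
i=24: fresh scan; Z[24]=3 scan→box=[24,27)
i=25: min(r-i=2, Z[1]=0)=0; Z[25]=0
i=26: min(r-i=1, Z[2]=0)=0; Z[26]=0
i=27: fresh scan; Z[27]=0
i=28: fresh scan; Z[28]=0
i=29: fresh scan; Z[29]=0
i=30: fresh scan; Z[30]=0
i=31: fresh scan; Z[31]=0
i=32: fresh scan; Z[32]=0
i=33: fresh scan; Z[33]=0
i=34: fresh scan; Z[34]=0
i=35: fresh scan; Z[35]=0
i=36: fresh scan; Z[36]=0
i=37: fresh scan; Z[37]=0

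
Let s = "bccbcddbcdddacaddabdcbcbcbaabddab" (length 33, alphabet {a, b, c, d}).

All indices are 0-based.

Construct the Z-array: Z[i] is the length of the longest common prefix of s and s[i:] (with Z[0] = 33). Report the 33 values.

[33, 0, 0, 2, 0, 0, 0, 2, 0, 0, 0, 0, 0, 0, 0, 0, 0, 0, 1, 0, 0, 2, 0, 2, 0, 1, 0, 0, 1, 0, 0, 0, 1]

Z[0]=33
i=1: i≥r, start 0; Z[1]=0
i=2: i≥r, start 0; Z[2]=0
i=3: i≥r, start 0; Z[3]=2 scan→box=[3,5)
i=4: min(r-i=1, Z[1]=0)=0; Z[4]=0
i=5: i≥r, start 0; Z[5]=0
i=6: i≥r, start 0; Z[6]=0
i=7: i≥r, start 0; Z[7]=2 scan→box=[7,9)
i=8: min(r-i=1, Z[1]=0)=0; Z[8]=0
i=9: i≥r, start 0; Z[9]=0
i=10: i≥r, start 0; Z[10]=0
i=11: i≥r, start 0; Z[11]=0
i=12: i≥r, start 0; Z[12]=0
i=13: i≥r, start 0; Z[13]=0
i=14: i≥r, start 0; Z[14]=0
i=15: i≥r, start 0; Z[15]=0
i=16: i≥r, start 0; Z[16]=0
i=17: i≥r, start 0; Z[17]=0
i=18: i≥r, start 0; Z[18]=1 scan→box=[18,19)
i=19: i≥r, start 0; Z[19]=0
i=20: i≥r, start 0; Z[20]=0
i=21: i≥r, start 0; Z[21]=2 scan→box=[21,23)
i=22: min(r-i=1, Z[1]=0)=0; Z[22]=0
i=23: i≥r, start 0; Z[23]=2 scan→box=[23,25)
i=24: min(r-i=1, Z[1]=0)=0; Z[24]=0
i=25: i≥r, start 0; Z[25]=1 scan→box=[25,26)
i=26: i≥r, start 0; Z[26]=0
i=27: i≥r, start 0; Z[27]=0
i=28: i≥r, start 0; Z[28]=1 scan→box=[28,29)
i=29: i≥r, start 0; Z[29]=0
i=30: i≥r, start 0; Z[30]=0
i=31: i≥r, start 0; Z[31]=0
i=32: i≥r, start 0; Z[32]=1 scan→box=[32,33)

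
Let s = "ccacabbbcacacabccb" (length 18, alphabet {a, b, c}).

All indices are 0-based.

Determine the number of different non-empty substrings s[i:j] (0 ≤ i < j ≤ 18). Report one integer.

137

rank | idx | suffix
   0 |   4 | abbbcacacabccb
   1 |  13 | abccb
   2 |   2 | acabbbcacacabccb
   3 |  11 | acabccb
   4 |   9 | acacabccb
   5 |  17 | b
   6 |   5 | bbbcacacabccb
   7 |   6 | bbcacacabccb
   8 |   7 | bcacacabccb
   9 |  14 | bccb
  10 |   3 | cabbbcacacabccb
  11 |  12 | cabccb
  12 |   1 | cacabbbcacacabccb
  13 |  10 | cacabccb
  14 |   8 | cacacabccb
  15 |  16 | cb
  16 |   0 | ccacabbbcacacabccb
  17 |  15 | ccb

SA = [4, 13, 2, 11, 9, 17, 5, 6, 7, 14, 3, 12, 1, 10, 8, 16, 0, 15]
i: (SA[i-1],SA[i]) lcp shared
  1: (4,13) 2 'ab'
  2: (13,2) 1 'a'
  3: (2,11) 4 'acab'
  4: (11,9) 3 'aca'
  5: (9,17) 0 ''
  6: (17,5) 1 'b'
  7: (5,6) 2 'bb'
  8: (6,7) 1 'b'
  9: (7,14) 2 'bc'
  10: (14,3) 0 ''
  11: (3,12) 3 'cab'
  12: (12,1) 2 'ca'
  13: (1,10) 5 'cacab'
  14: (10,8) 4 'caca'
  15: (8,16) 1 'c'
  16: (16,0) 1 'c'
  17: (0,15) 2 'cc'

n(n+1)/2 = 18·19/2 = 171
Σ LCP = 0 + 2 + 1 + 4 + 3 + 0 + 1 + 2 + 1 + 2 + 0 + 3 + 2 + 5 + 4 + 1 + 1 + 2 = 34
distinct = 171 − 34 = 137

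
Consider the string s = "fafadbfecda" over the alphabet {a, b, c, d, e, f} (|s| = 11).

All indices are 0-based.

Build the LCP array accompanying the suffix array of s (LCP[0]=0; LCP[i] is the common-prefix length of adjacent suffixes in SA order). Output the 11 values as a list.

[0, 1, 1, 0, 0, 0, 1, 0, 0, 2, 1]

rank→(start, suffix):
  0 → (10, 'a')
  1 → (3, 'adbfecda')
  2 → (1, 'afadbfecda')
  3 → (5, 'bfecda')
  4 → (8, 'cda')
  5 → (9, 'da')
  6 → (4, 'dbfecda')
  7 → (7, 'ecda')
  8 → (2, 'fadbfecda')
  9 → (0, 'fafadbfecda')
  10 → (6, 'fecda')

SA = [10, 3, 1, 5, 8, 9, 4, 7, 2, 0, 6]
i: (SA[i-1],SA[i]) lcp shared
  1: (10,3) 1 'a'
  2: (3,1) 1 'a'
  3: (1,5) 0 ''
  4: (5,8) 0 ''
  5: (8,9) 0 ''
  6: (9,4) 1 'd'
  7: (4,7) 0 ''
  8: (7,2) 0 ''
  9: (2,0) 2 'fa'
  10: (0,6) 1 'f'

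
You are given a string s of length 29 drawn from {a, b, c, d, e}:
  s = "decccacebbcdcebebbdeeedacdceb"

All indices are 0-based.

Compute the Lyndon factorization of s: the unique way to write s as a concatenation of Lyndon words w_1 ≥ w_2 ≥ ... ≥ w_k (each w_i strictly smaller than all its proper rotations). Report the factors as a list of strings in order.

emit factor 1: 'de' (i=0, period=2)
emit factor 2: 'c' (i=2, period=1)
emit factor 3: 'c' (i=3, period=1)
emit factor 4: 'c' (i=4, period=1)
emit factor 5: 'acebbcdcebebbdeeed' (i=5, period=18)
emit factor 6: 'acdceb' (i=23, period=6)

["de", "c", "c", "c", "acebbcdcebebbdeeed", "acdceb"]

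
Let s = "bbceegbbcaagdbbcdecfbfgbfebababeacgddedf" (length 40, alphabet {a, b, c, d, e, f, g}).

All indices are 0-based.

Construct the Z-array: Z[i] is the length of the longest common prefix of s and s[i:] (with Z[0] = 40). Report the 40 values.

[40, 1, 0, 0, 0, 0, 3, 1, 0, 0, 0, 0, 0, 3, 1, 0, 0, 0, 0, 0, 1, 0, 0, 1, 0, 0, 1, 0, 1, 0, 1, 0, 0, 0, 0, 0, 0, 0, 0, 0]

Z[0]=40
i=1: outside box; Z[1]=1 scan→box=[1,2)
i=2: outside box; Z[2]=0
i=3: outside box; Z[3]=0
i=4: outside box; Z[4]=0
i=5: outside box; Z[5]=0
i=6: outside box; Z[6]=3 scan→box=[6,9)
i=7: min(r-i=2, Z[1]=1)=1; Z[7]=1
i=8: min(r-i=1, Z[2]=0)=0; Z[8]=0
i=9: outside box; Z[9]=0
i=10: outside box; Z[10]=0
i=11: outside box; Z[11]=0
i=12: outside box; Z[12]=0
i=13: outside box; Z[13]=3 scan→box=[13,16)
i=14: min(r-i=2, Z[1]=1)=1; Z[14]=1
i=15: min(r-i=1, Z[2]=0)=0; Z[15]=0
i=16: outside box; Z[16]=0
i=17: outside box; Z[17]=0
i=18: outside box; Z[18]=0
i=19: outside box; Z[19]=0
i=20: outside box; Z[20]=1 scan→box=[20,21)
i=21: outside box; Z[21]=0
i=22: outside box; Z[22]=0
i=23: outside box; Z[23]=1 scan→box=[23,24)
i=24: outside box; Z[24]=0
i=25: outside box; Z[25]=0
i=26: outside box; Z[26]=1 scan→box=[26,27)
i=27: outside box; Z[27]=0
i=28: outside box; Z[28]=1 scan→box=[28,29)
i=29: outside box; Z[29]=0
i=30: outside box; Z[30]=1 scan→box=[30,31)
i=31: outside box; Z[31]=0
i=32: outside box; Z[32]=0
i=33: outside box; Z[33]=0
i=34: outside box; Z[34]=0
i=35: outside box; Z[35]=0
i=36: outside box; Z[36]=0
i=37: outside box; Z[37]=0
i=38: outside box; Z[38]=0
i=39: outside box; Z[39]=0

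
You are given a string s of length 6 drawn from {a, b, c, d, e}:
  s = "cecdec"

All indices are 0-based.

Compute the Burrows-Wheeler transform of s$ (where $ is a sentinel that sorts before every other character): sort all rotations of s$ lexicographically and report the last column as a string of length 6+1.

rank  rotation last
    0  $cecdec  c
    1  c$cecde  e
    2  cdec$ce  e
    3  cecdec$  $
    4  dec$cec  c
    5  ec$cecd  d
    6  ecdec$c  c

cee$cdc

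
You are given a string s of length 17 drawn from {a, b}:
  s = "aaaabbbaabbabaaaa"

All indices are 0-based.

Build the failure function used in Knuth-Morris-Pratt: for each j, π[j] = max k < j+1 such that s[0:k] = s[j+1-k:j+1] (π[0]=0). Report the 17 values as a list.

π[0] = 0
j=1 s[j]='a': π[1]=1 (border 'a')
j=2 s[j]='a': π[2]=2 (border 'aa')
j=3 s[j]='a': π[3]=3 (border 'aaa')
j=4 s[j]='b': k: 3→2→1→0; π[4]=0 (border '')
j=5 s[j]='b': π[5]=0 (border '')
j=6 s[j]='b': π[6]=0 (border '')
j=7 s[j]='a': π[7]=1 (border 'a')
j=8 s[j]='a': π[8]=2 (border 'aa')
j=9 s[j]='b': k: 2→1→0; π[9]=0 (border '')
j=10 s[j]='b': π[10]=0 (border '')
j=11 s[j]='a': π[11]=1 (border 'a')
j=12 s[j]='b': k: 1→0; π[12]=0 (border '')
j=13 s[j]='a': π[13]=1 (border 'a')
j=14 s[j]='a': π[14]=2 (border 'aa')
j=15 s[j]='a': π[15]=3 (border 'aaa')
j=16 s[j]='a': π[16]=4 (border 'aaaa')

[0, 1, 2, 3, 0, 0, 0, 1, 2, 0, 0, 1, 0, 1, 2, 3, 4]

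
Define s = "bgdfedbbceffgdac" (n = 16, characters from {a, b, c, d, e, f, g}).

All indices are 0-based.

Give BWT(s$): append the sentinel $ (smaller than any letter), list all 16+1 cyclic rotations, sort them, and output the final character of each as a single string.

cddb$abgegfcdeffb

rank  rotation           last
    0  $bgdfedbbceffgdac  c
    1  ac$bgdfedbbceffgd  d
    2  bbceffgdac$bgdfed  d
    3  bceffgdac$bgdfedb  b
    4  bgdfedbbceffgdac$  $
    5  c$bgdfedbbceffgda  a
    6  ceffgdac$bgdfedbb  b
    7  dac$bgdfedbbceffg  g
    8  dbbceffgdac$bgdfe  e
    9  dfedbbceffgdac$bg  g
   10  edbbceffgdac$bgdf  f
   11  effgdac$bgdfedbbc  c
   12  fedbbceffgdac$bgd  d
   13  ffgdac$bgdfedbbce  e
   14  fgdac$bgdfedbbcef  f
   15  gdac$bgdfedbbceff  f
   16  gdfedbbceffgdac$b  b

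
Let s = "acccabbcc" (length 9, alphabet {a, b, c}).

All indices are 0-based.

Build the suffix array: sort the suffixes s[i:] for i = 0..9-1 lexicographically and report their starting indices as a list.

sorted suffixes:
  #0 SA[0]=4  'abbcc'
  #1 SA[1]=0  'acccabbcc'
  #2 SA[2]=5  'bbcc'
  #3 SA[3]=6  'bcc'
  #4 SA[4]=8  'c'
  #5 SA[5]=3  'cabbcc'
  #6 SA[6]=7  'cc'
  #7 SA[7]=2  'ccabbcc'
  #8 SA[8]=1  'cccabbcc'

[4, 0, 5, 6, 8, 3, 7, 2, 1]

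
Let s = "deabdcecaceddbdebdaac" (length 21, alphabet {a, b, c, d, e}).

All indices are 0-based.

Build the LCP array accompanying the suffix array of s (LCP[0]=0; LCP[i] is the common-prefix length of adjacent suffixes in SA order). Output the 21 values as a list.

sorted suffixes:
  #0 SA[0]=18  'aac'
  #1 SA[1]=2  'abdcecaceddbdebdaac'
  #2 SA[2]=19  'ac'
  #3 SA[3]=8  'aceddbdebdaac'
  #4 SA[4]=16  'bdaac'
  #5 SA[5]=3  'bdcecaceddbdebdaac'
  #6 SA[6]=13  'bdebdaac'
  #7 SA[7]=20  'c'
  #8 SA[8]=7  'caceddbdebdaac'
  #9 SA[9]=5  'cecaceddbdebdaac'
  #10 SA[10]=9  'ceddbdebdaac'
  #11 SA[11]=17  'daac'
  #12 SA[12]=12  'dbdebdaac'
  #13 SA[13]=4  'dcecaceddbdebdaac'
  #14 SA[14]=11  'ddbdebdaac'
  #15 SA[15]=0  'deabdcecaceddbdebdaac'
  #16 SA[16]=14  'debdaac'
  #17 SA[17]=1  'eabdcecaceddbdebdaac'
  #18 SA[18]=15  'ebdaac'
  #19 SA[19]=6  'ecaceddbdebdaac'
  #20 SA[20]=10  'eddbdebdaac'

SA = [18, 2, 19, 8, 16, 3, 13, 20, 7, 5, 9, 17, 12, 4, 11, 0, 14, 1, 15, 6, 10]
[i] adj suffixes → lcp
  [1] 18/2 → 1 ('a')
  [2] 2/19 → 1 ('a')
  [3] 19/8 → 2 ('ac')
  [4] 8/16 → 0 ('')
  [5] 16/3 → 2 ('bd')
  [6] 3/13 → 2 ('bd')
  [7] 13/20 → 0 ('')
  [8] 20/7 → 1 ('c')
  [9] 7/5 → 1 ('c')
  [10] 5/9 → 2 ('ce')
  [11] 9/17 → 0 ('')
  [12] 17/12 → 1 ('d')
  [13] 12/4 → 1 ('d')
  [14] 4/11 → 1 ('d')
  [15] 11/0 → 1 ('d')
  [16] 0/14 → 2 ('de')
  [17] 14/1 → 0 ('')
  [18] 1/15 → 1 ('e')
  [19] 15/6 → 1 ('e')
  [20] 6/10 → 1 ('e')

[0, 1, 1, 2, 0, 2, 2, 0, 1, 1, 2, 0, 1, 1, 1, 1, 2, 0, 1, 1, 1]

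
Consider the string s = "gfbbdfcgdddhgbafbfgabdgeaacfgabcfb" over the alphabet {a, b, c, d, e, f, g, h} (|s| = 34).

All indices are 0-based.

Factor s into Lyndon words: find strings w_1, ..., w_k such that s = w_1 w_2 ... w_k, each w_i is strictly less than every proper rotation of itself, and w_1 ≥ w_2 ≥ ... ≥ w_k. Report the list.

emit factor 1: 'g' (i=0, period=1)
emit factor 2: 'f' (i=1, period=1)
emit factor 3: 'bbdfcgdddhg' (i=2, period=11)
emit factor 4: 'b' (i=13, period=1)
emit factor 5: 'afbfg' (i=14, period=5)
emit factor 6: 'abdge' (i=19, period=5)
emit factor 7: 'aacfgabcfb' (i=24, period=10)

["g", "f", "bbdfcgdddhg", "b", "afbfg", "abdge", "aacfgabcfb"]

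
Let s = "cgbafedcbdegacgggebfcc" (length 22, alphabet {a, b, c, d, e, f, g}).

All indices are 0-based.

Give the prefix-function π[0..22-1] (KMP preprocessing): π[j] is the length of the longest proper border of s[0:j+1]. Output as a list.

[0, 0, 0, 0, 0, 0, 0, 1, 0, 0, 0, 0, 0, 1, 2, 0, 0, 0, 0, 0, 1, 1]

π[0] = 0
j=1 s[j]='g': π[1]=0 (border '')
j=2 s[j]='b': π[2]=0 (border '')
j=3 s[j]='a': π[3]=0 (border '')
j=4 s[j]='f': π[4]=0 (border '')
j=5 s[j]='e': π[5]=0 (border '')
j=6 s[j]='d': π[6]=0 (border '')
j=7 s[j]='c': π[7]=1 (border 'c')
j=8 s[j]='b': k: 1→0; π[8]=0 (border '')
j=9 s[j]='d': π[9]=0 (border '')
j=10 s[j]='e': π[10]=0 (border '')
j=11 s[j]='g': π[11]=0 (border '')
j=12 s[j]='a': π[12]=0 (border '')
j=13 s[j]='c': π[13]=1 (border 'c')
j=14 s[j]='g': π[14]=2 (border 'cg')
j=15 s[j]='g': k: 2→0; π[15]=0 (border '')
j=16 s[j]='g': π[16]=0 (border '')
j=17 s[j]='e': π[17]=0 (border '')
j=18 s[j]='b': π[18]=0 (border '')
j=19 s[j]='f': π[19]=0 (border '')
j=20 s[j]='c': π[20]=1 (border 'c')
j=21 s[j]='c': k: 1→0; π[21]=1 (border 'c')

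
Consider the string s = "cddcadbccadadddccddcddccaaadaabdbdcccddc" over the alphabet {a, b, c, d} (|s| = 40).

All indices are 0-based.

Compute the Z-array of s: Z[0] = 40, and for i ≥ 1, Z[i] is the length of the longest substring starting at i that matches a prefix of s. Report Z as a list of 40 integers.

[40, 0, 0, 1, 0, 0, 0, 1, 1, 0, 0, 0, 0, 0, 0, 1, 4, 0, 0, 4, 0, 0, 1, 1, 0, 0, 0, 0, 0, 0, 0, 0, 0, 0, 1, 1, 4, 0, 0, 1]

Z[0]=40
i=1: fresh scan; Z[1]=0
i=2: fresh scan; Z[2]=0
i=3: fresh scan; Z[3]=1 scan→box=[3,4)
i=4: fresh scan; Z[4]=0
i=5: fresh scan; Z[5]=0
i=6: fresh scan; Z[6]=0
i=7: fresh scan; Z[7]=1 scan→box=[7,8)
i=8: fresh scan; Z[8]=1 scan→box=[8,9)
i=9: fresh scan; Z[9]=0
i=10: fresh scan; Z[10]=0
i=11: fresh scan; Z[11]=0
i=12: fresh scan; Z[12]=0
i=13: fresh scan; Z[13]=0
i=14: fresh scan; Z[14]=0
i=15: fresh scan; Z[15]=1 scan→box=[15,16)
i=16: fresh scan; Z[16]=4 scan→box=[16,20)
i=17: min(r-i=3, Z[1]=0)=0; Z[17]=0
i=18: min(r-i=2, Z[2]=0)=0; Z[18]=0
i=19: min(r-i=1, Z[3]=1)=1; Z[19]=4 scan→box=[19,23)
i=20: min(r-i=3, Z[1]=0)=0; Z[20]=0
i=21: min(r-i=2, Z[2]=0)=0; Z[21]=0
i=22: min(r-i=1, Z[3]=1)=1; Z[22]=1
i=23: fresh scan; Z[23]=1 scan→box=[23,24)
i=24: fresh scan; Z[24]=0
i=25: fresh scan; Z[25]=0
i=26: fresh scan; Z[26]=0
i=27: fresh scan; Z[27]=0
i=28: fresh scan; Z[28]=0
i=29: fresh scan; Z[29]=0
i=30: fresh scan; Z[30]=0
i=31: fresh scan; Z[31]=0
i=32: fresh scan; Z[32]=0
i=33: fresh scan; Z[33]=0
i=34: fresh scan; Z[34]=1 scan→box=[34,35)
i=35: fresh scan; Z[35]=1 scan→box=[35,36)
i=36: fresh scan; Z[36]=4 scan→box=[36,40)
i=37: min(r-i=3, Z[1]=0)=0; Z[37]=0
i=38: min(r-i=2, Z[2]=0)=0; Z[38]=0
i=39: min(r-i=1, Z[3]=1)=1; Z[39]=1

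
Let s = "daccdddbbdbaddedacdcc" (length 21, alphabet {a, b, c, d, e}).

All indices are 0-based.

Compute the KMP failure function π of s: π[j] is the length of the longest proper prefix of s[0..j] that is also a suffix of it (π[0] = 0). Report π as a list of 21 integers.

[0, 0, 0, 0, 1, 1, 1, 0, 0, 1, 0, 0, 1, 1, 0, 1, 2, 3, 1, 0, 0]

π[0] = 0
j=1 s[j]='a': π[1]=0 (border '')
j=2 s[j]='c': π[2]=0 (border '')
j=3 s[j]='c': π[3]=0 (border '')
j=4 s[j]='d': π[4]=1 (border 'd')
j=5 s[j]='d': k: 1→0; π[5]=1 (border 'd')
j=6 s[j]='d': k: 1→0; π[6]=1 (border 'd')
j=7 s[j]='b': k: 1→0; π[7]=0 (border '')
j=8 s[j]='b': π[8]=0 (border '')
j=9 s[j]='d': π[9]=1 (border 'd')
j=10 s[j]='b': k: 1→0; π[10]=0 (border '')
j=11 s[j]='a': π[11]=0 (border '')
j=12 s[j]='d': π[12]=1 (border 'd')
j=13 s[j]='d': k: 1→0; π[13]=1 (border 'd')
j=14 s[j]='e': k: 1→0; π[14]=0 (border '')
j=15 s[j]='d': π[15]=1 (border 'd')
j=16 s[j]='a': π[16]=2 (border 'da')
j=17 s[j]='c': π[17]=3 (border 'dac')
j=18 s[j]='d': k: 3→0; π[18]=1 (border 'd')
j=19 s[j]='c': k: 1→0; π[19]=0 (border '')
j=20 s[j]='c': π[20]=0 (border '')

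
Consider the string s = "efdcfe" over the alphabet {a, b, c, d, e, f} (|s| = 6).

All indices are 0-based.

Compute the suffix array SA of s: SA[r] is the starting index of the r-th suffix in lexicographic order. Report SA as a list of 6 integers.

[3, 2, 5, 0, 1, 4]

rank→(start, suffix):
  0 → (3, 'cfe')
  1 → (2, 'dcfe')
  2 → (5, 'e')
  3 → (0, 'efdcfe')
  4 → (1, 'fdcfe')
  5 → (4, 'fe')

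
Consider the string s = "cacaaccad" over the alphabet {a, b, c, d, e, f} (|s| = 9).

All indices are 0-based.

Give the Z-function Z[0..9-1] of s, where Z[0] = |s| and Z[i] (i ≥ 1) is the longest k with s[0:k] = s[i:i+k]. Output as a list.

Z[0]=9
i=1: i≥r, start 0; Z[1]=0
i=2: i≥r, start 0; Z[2]=2 extend→box=[2,4)
i=3: min(r-i=1, Z[1]=0)=0; Z[3]=0
i=4: i≥r, start 0; Z[4]=0
i=5: i≥r, start 0; Z[5]=1 extend→box=[5,6)
i=6: i≥r, start 0; Z[6]=2 extend→box=[6,8)
i=7: min(r-i=1, Z[1]=0)=0; Z[7]=0
i=8: i≥r, start 0; Z[8]=0

[9, 0, 2, 0, 0, 1, 2, 0, 0]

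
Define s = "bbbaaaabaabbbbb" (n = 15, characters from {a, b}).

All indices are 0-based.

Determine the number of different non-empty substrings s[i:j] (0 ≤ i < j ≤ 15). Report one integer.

90

rank→(start, suffix):
  0 → (3, 'aaaabaabbbbb')
  1 → (4, 'aaabaabbbbb')
  2 → (5, 'aabaabbbbb')
  3 → (8, 'aabbbbb')
  4 → (6, 'abaabbbbb')
  5 → (9, 'abbbbb')
  6 → (14, 'b')
  7 → (2, 'baaaabaabbbbb')
  8 → (7, 'baabbbbb')
  9 → (13, 'bb')
  10 → (1, 'bbaaaabaabbbbb')
  11 → (12, 'bbb')
  12 → (0, 'bbbaaaabaabbbbb')
  13 → (11, 'bbbb')
  14 → (10, 'bbbbb')

SA = [3, 4, 5, 8, 6, 9, 14, 2, 7, 13, 1, 12, 0, 11, 10]
[i] adj suffixes → lcp
  [1] 3/4 → 3 ('aaa')
  [2] 4/5 → 2 ('aa')
  [3] 5/8 → 3 ('aab')
  [4] 8/6 → 1 ('a')
  [5] 6/9 → 2 ('ab')
  [6] 9/14 → 0 ('')
  [7] 14/2 → 1 ('b')
  [8] 2/7 → 3 ('baa')
  [9] 7/13 → 1 ('b')
  [10] 13/1 → 2 ('bb')
  [11] 1/12 → 2 ('bb')
  [12] 12/0 → 3 ('bbb')
  [13] 0/11 → 3 ('bbb')
  [14] 11/10 → 4 ('bbbb')

n(n+1)/2 = 15·16/2 = 120
Σ LCP = 0 + 3 + 2 + 3 + 1 + 2 + 0 + 1 + 3 + 1 + 2 + 2 + 3 + 3 + 4 = 30
distinct = 120 − 30 = 90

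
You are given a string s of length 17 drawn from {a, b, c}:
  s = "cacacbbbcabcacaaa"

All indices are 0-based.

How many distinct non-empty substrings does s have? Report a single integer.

125

sorted suffixes:
  #0 SA[0]=16  'a'
  #1 SA[1]=15  'aa'
  #2 SA[2]=14  'aaa'
  #3 SA[3]=9  'abcacaaa'
  #4 SA[4]=12  'acaaa'
  #5 SA[5]=1  'acacbbbcabcacaaa'
  #6 SA[6]=3  'acbbbcabcacaaa'
  #7 SA[7]=5  'bbbcabcacaaa'
  #8 SA[8]=6  'bbcabcacaaa'
  #9 SA[9]=7  'bcabcacaaa'
  #10 SA[10]=10  'bcacaaa'
  #11 SA[11]=13  'caaa'
  #12 SA[12]=8  'cabcacaaa'
  #13 SA[13]=11  'cacaaa'
  #14 SA[14]=0  'cacacbbbcabcacaaa'
  #15 SA[15]=2  'cacbbbcabcacaaa'
  #16 SA[16]=4  'cbbbcabcacaaa'

SA = [16, 15, 14, 9, 12, 1, 3, 5, 6, 7, 10, 13, 8, 11, 0, 2, 4]
i: (SA[i-1],SA[i]) lcp shared
  1: (16,15) 1 'a'
  2: (15,14) 2 'aa'
  3: (14,9) 1 'a'
  4: (9,12) 1 'a'
  5: (12,1) 3 'aca'
  6: (1,3) 2 'ac'
  7: (3,5) 0 ''
  8: (5,6) 2 'bb'
  9: (6,7) 1 'b'
  10: (7,10) 3 'bca'
  11: (10,13) 0 ''
  12: (13,8) 2 'ca'
  13: (8,11) 2 'ca'
  14: (11,0) 4 'caca'
  15: (0,2) 3 'cac'
  16: (2,4) 1 'c'

n(n+1)/2 = 17·18/2 = 153
Σ LCP = 0 + 1 + 2 + 1 + 1 + 3 + 2 + 0 + 2 + 1 + 3 + 0 + 2 + 2 + 4 + 3 + 1 = 28
distinct = 153 − 28 = 125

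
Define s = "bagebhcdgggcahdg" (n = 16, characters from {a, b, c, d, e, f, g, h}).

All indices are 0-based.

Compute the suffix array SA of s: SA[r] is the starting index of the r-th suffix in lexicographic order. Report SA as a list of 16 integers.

[1, 12, 0, 4, 11, 6, 14, 7, 3, 15, 10, 2, 9, 8, 5, 13]

rank | idx | suffix
   0 |   1 | agebhcdgggcahdg
   1 |  12 | ahdg
   2 |   0 | bagebhcdgggcahdg
   3 |   4 | bhcdgggcahdg
   4 |  11 | cahdg
   5 |   6 | cdgggcahdg
   6 |  14 | dg
   7 |   7 | dgggcahdg
   8 |   3 | ebhcdgggcahdg
   9 |  15 | g
  10 |  10 | gcahdg
  11 |   2 | gebhcdgggcahdg
  12 |   9 | ggcahdg
  13 |   8 | gggcahdg
  14 |   5 | hcdgggcahdg
  15 |  13 | hdg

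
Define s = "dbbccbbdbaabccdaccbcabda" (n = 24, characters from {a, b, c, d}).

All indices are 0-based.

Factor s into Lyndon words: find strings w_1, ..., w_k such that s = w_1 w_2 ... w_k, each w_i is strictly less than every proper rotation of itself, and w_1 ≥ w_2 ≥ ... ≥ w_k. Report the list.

["d", "bbccbbd", "b", "aabccdaccbcabd", "a"]

emit factor 1: 'd' (i=0, period=1)
emit factor 2: 'bbccbbd' (i=1, period=7)
emit factor 3: 'b' (i=8, period=1)
emit factor 4: 'aabccdaccbcabd' (i=9, period=14)
emit factor 5: 'a' (i=23, period=1)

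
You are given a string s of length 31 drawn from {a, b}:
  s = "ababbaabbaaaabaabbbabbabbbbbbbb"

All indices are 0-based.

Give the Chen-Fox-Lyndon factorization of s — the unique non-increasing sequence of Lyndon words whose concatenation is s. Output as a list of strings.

["ababb", "aabb", "aaaabaabbbabbabbbbbbbb"]

emit factor 1: 'ababb' (i=0, period=5)
emit factor 2: 'aabb' (i=5, period=4)
emit factor 3: 'aaaabaabbbabbabbbbbbbb' (i=9, period=22)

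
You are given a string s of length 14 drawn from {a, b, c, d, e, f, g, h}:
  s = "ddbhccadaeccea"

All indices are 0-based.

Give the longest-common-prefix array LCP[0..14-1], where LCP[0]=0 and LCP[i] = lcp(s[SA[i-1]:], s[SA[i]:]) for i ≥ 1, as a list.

rank | idx | suffix
   0 |  13 | a
   1 |   6 | adaeccea
   2 |   8 | aeccea
   3 |   2 | bhccadaeccea
   4 |   5 | cadaeccea
   5 |   4 | ccadaeccea
   6 |  10 | ccea
   7 |  11 | cea
   8 |   7 | daeccea
   9 |   1 | dbhccadaeccea
  10 |   0 | ddbhccadaeccea
  11 |  12 | ea
  12 |   9 | eccea
  13 |   3 | hccadaeccea

SA = [13, 6, 8, 2, 5, 4, 10, 11, 7, 1, 0, 12, 9, 3]
rank  pair      lcp
   1  s[13:],s[6:]  1  'a'
   2  s[6:],s[8:]  1  'a'
   3  s[8:],s[2:]  0  ''
   4  s[2:],s[5:]  0  ''
   5  s[5:],s[4:]  1  'c'
   6  s[4:],s[10:]  2  'cc'
   7  s[10:],s[11:]  1  'c'
   8  s[11:],s[7:]  0  ''
   9  s[7:],s[1:]  1  'd'
  10  s[1:],s[0:]  1  'd'
  11  s[0:],s[12:]  0  ''
  12  s[12:],s[9:]  1  'e'
  13  s[9:],s[3:]  0  ''

[0, 1, 1, 0, 0, 1, 2, 1, 0, 1, 1, 0, 1, 0]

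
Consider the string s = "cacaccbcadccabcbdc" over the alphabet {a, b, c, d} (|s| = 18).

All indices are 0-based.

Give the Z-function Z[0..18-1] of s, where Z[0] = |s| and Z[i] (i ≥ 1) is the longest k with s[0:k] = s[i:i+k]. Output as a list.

[18, 0, 3, 0, 1, 1, 0, 2, 0, 0, 1, 2, 0, 0, 1, 0, 0, 1]

Z[0]=18
i=1: outside box; Z[1]=0
i=2: outside box; Z[2]=3 grow→box=[2,5)
i=3: min(r-i=2, Z[1]=0)=0; Z[3]=0
i=4: min(r-i=1, Z[2]=3)=1; Z[4]=1
i=5: outside box; Z[5]=1 grow→box=[5,6)
i=6: outside box; Z[6]=0
i=7: outside box; Z[7]=2 grow→box=[7,9)
i=8: min(r-i=1, Z[1]=0)=0; Z[8]=0
i=9: outside box; Z[9]=0
i=10: outside box; Z[10]=1 grow→box=[10,11)
i=11: outside box; Z[11]=2 grow→box=[11,13)
i=12: min(r-i=1, Z[1]=0)=0; Z[12]=0
i=13: outside box; Z[13]=0
i=14: outside box; Z[14]=1 grow→box=[14,15)
i=15: outside box; Z[15]=0
i=16: outside box; Z[16]=0
i=17: outside box; Z[17]=1 grow→box=[17,18)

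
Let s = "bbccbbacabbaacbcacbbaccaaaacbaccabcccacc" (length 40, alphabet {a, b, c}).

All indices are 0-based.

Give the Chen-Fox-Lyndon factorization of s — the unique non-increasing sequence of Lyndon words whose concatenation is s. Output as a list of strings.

emit factor 1: 'bbcc' (i=0, period=4)
emit factor 2: 'b' (i=4, period=1)
emit factor 3: 'b' (i=5, period=1)
emit factor 4: 'ac' (i=6, period=2)
emit factor 5: 'abb' (i=8, period=3)
emit factor 6: 'aacbcacbbacc' (i=11, period=12)
emit factor 7: 'aaaacbaccabcccacc' (i=23, period=17)

["bbcc", "b", "b", "ac", "abb", "aacbcacbbacc", "aaaacbaccabcccacc"]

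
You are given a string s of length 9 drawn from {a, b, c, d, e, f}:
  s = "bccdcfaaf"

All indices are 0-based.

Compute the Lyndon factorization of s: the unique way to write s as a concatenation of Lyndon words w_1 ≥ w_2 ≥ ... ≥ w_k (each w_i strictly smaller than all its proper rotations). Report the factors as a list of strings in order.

emit factor 1: 'bccdcf' (i=0, period=6)
emit factor 2: 'aaf' (i=6, period=3)

["bccdcf", "aaf"]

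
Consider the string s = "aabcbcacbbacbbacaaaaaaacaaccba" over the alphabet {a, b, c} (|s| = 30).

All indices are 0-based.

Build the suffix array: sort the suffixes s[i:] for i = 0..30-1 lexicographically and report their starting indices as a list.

[29, 16, 17, 18, 19, 20, 0, 21, 24, 1, 14, 22, 10, 6, 25, 28, 13, 9, 12, 8, 4, 2, 15, 23, 5, 27, 11, 7, 3, 26]

sorted suffixes:
  #0 SA[0]=29  'a'
  #1 SA[1]=16  'aaaaaaacaaccba'
  #2 SA[2]=17  'aaaaaacaaccba'
  #3 SA[3]=18  'aaaaacaaccba'
  #4 SA[4]=19  'aaaacaaccba'
  #5 SA[5]=20  'aaacaaccba'
  #6 SA[6]=0  'aabcbcacbbacbbacaaaaaaacaaccba'
  #7 SA[7]=21  'aacaaccba'
  #8 SA[8]=24  'aaccba'
  #9 SA[9]=1  'abcbcacbbacbbacaaaaaaacaaccba'
  #10 SA[10]=14  'acaaaaaaacaaccba'
  #11 SA[11]=22  'acaaccba'
  #12 SA[12]=10  'acbbacaaaaaaacaaccba'
  #13 SA[13]=6  'acbbacbbacaaaaaaacaaccba'
  #14 SA[14]=25  'accba'
  #15 SA[15]=28  'ba'
  #16 SA[16]=13  'bacaaaaaaacaaccba'
  #17 SA[17]=9  'bacbbacaaaaaaacaaccba'
  #18 SA[18]=12  'bbacaaaaaaacaaccba'
  #19 SA[19]=8  'bbacbbacaaaaaaacaaccba'
  #20 SA[20]=4  'bcacbbacbbacaaaaaaacaaccba'
  #21 SA[21]=2  'bcbcacbbacbbacaaaaaaacaaccba'
  #22 SA[22]=15  'caaaaaaacaaccba'
  #23 SA[23]=23  'caaccba'
  #24 SA[24]=5  'cacbbacbbacaaaaaaacaaccba'
  #25 SA[25]=27  'cba'
  #26 SA[26]=11  'cbbacaaaaaaacaaccba'
  #27 SA[27]=7  'cbbacbbacaaaaaaacaaccba'
  #28 SA[28]=3  'cbcacbbacbbacaaaaaaacaaccba'
  #29 SA[29]=26  'ccba'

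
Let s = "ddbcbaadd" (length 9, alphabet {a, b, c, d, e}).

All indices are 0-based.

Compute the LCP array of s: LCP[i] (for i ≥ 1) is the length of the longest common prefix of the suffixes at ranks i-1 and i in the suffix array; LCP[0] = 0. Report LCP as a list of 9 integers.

[0, 1, 0, 1, 0, 0, 1, 1, 2]

rank | idx | suffix
   0 |   5 | aadd
   1 |   6 | add
   2 |   4 | baadd
   3 |   2 | bcbaadd
   4 |   3 | cbaadd
   5 |   8 | d
   6 |   1 | dbcbaadd
   7 |   7 | dd
   8 |   0 | ddbcbaadd

SA = [5, 6, 4, 2, 3, 8, 1, 7, 0]
rank  pair      lcp
   1  s[5:],s[6:]  1  'a'
   2  s[6:],s[4:]  0  ''
   3  s[4:],s[2:]  1  'b'
   4  s[2:],s[3:]  0  ''
   5  s[3:],s[8:]  0  ''
   6  s[8:],s[1:]  1  'd'
   7  s[1:],s[7:]  1  'd'
   8  s[7:],s[0:]  2  'dd'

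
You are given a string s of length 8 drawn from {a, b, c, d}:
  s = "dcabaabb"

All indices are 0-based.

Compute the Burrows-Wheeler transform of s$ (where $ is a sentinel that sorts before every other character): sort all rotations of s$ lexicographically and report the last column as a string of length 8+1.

bbcabaad$

rank  rotation   last
    0  $dcabaabb  b
    1  aabb$dcab  b
    2  abaabb$dc  c
    3  abb$dcaba  a
    4  b$dcabaab  b
    5  baabb$dca  a
    6  bb$dcabaa  a
    7  cabaabb$d  d
    8  dcabaabb$  $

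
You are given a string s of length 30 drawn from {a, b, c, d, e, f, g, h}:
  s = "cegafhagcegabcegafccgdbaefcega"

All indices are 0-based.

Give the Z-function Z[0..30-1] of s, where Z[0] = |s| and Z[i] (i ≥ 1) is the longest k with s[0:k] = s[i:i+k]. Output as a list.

[30, 0, 0, 0, 0, 0, 0, 0, 4, 0, 0, 0, 0, 5, 0, 0, 0, 0, 1, 1, 0, 0, 0, 0, 0, 0, 4, 0, 0, 0]

Z[0]=30
i=1: i≥r, start 0; Z[1]=0
i=2: i≥r, start 0; Z[2]=0
i=3: i≥r, start 0; Z[3]=0
i=4: i≥r, start 0; Z[4]=0
i=5: i≥r, start 0; Z[5]=0
i=6: i≥r, start 0; Z[6]=0
i=7: i≥r, start 0; Z[7]=0
i=8: i≥r, start 0; Z[8]=4 grow→box=[8,12)
i=9: min(r-i=3, Z[1]=0)=0; Z[9]=0
i=10: min(r-i=2, Z[2]=0)=0; Z[10]=0
i=11: min(r-i=1, Z[3]=0)=0; Z[11]=0
i=12: i≥r, start 0; Z[12]=0
i=13: i≥r, start 0; Z[13]=5 grow→box=[13,18)
i=14: min(r-i=4, Z[1]=0)=0; Z[14]=0
i=15: min(r-i=3, Z[2]=0)=0; Z[15]=0
i=16: min(r-i=2, Z[3]=0)=0; Z[16]=0
i=17: min(r-i=1, Z[4]=0)=0; Z[17]=0
i=18: i≥r, start 0; Z[18]=1 grow→box=[18,19)
i=19: i≥r, start 0; Z[19]=1 grow→box=[19,20)
i=20: i≥r, start 0; Z[20]=0
i=21: i≥r, start 0; Z[21]=0
i=22: i≥r, start 0; Z[22]=0
i=23: i≥r, start 0; Z[23]=0
i=24: i≥r, start 0; Z[24]=0
i=25: i≥r, start 0; Z[25]=0
i=26: i≥r, start 0; Z[26]=4 grow→box=[26,30)
i=27: min(r-i=3, Z[1]=0)=0; Z[27]=0
i=28: min(r-i=2, Z[2]=0)=0; Z[28]=0
i=29: min(r-i=1, Z[3]=0)=0; Z[29]=0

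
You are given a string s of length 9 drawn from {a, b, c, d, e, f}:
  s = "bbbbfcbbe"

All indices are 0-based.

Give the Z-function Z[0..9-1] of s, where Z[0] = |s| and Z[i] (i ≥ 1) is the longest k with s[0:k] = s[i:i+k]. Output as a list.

[9, 3, 2, 1, 0, 0, 2, 1, 0]

Z[0]=9
i=1: fresh scan; Z[1]=3 grow→box=[1,4)
i=2: min(r-i=2, Z[1]=3)=2; Z[2]=2
i=3: min(r-i=1, Z[2]=2)=1; Z[3]=1
i=4: fresh scan; Z[4]=0
i=5: fresh scan; Z[5]=0
i=6: fresh scan; Z[6]=2 grow→box=[6,8)
i=7: min(r-i=1, Z[1]=3)=1; Z[7]=1
i=8: fresh scan; Z[8]=0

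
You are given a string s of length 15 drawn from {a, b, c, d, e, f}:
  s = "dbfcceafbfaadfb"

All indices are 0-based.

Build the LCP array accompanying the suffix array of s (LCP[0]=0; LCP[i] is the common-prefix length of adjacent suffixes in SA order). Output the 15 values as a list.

rank→(start, suffix):
  0 → (10, 'aadfb')
  1 → (11, 'adfb')
  2 → (6, 'afbfaadfb')
  3 → (14, 'b')
  4 → (8, 'bfaadfb')
  5 → (1, 'bfcceafbfaadfb')
  6 → (3, 'cceafbfaadfb')
  7 → (4, 'ceafbfaadfb')
  8 → (0, 'dbfcceafbfaadfb')
  9 → (12, 'dfb')
  10 → (5, 'eafbfaadfb')
  11 → (9, 'faadfb')
  12 → (13, 'fb')
  13 → (7, 'fbfaadfb')
  14 → (2, 'fcceafbfaadfb')

SA = [10, 11, 6, 14, 8, 1, 3, 4, 0, 12, 5, 9, 13, 7, 2]
[i] adj suffixes → lcp
  [1] 10/11 → 1 ('a')
  [2] 11/6 → 1 ('a')
  [3] 6/14 → 0 ('')
  [4] 14/8 → 1 ('b')
  [5] 8/1 → 2 ('bf')
  [6] 1/3 → 0 ('')
  [7] 3/4 → 1 ('c')
  [8] 4/0 → 0 ('')
  [9] 0/12 → 1 ('d')
  [10] 12/5 → 0 ('')
  [11] 5/9 → 0 ('')
  [12] 9/13 → 1 ('f')
  [13] 13/7 → 2 ('fb')
  [14] 7/2 → 1 ('f')

[0, 1, 1, 0, 1, 2, 0, 1, 0, 1, 0, 0, 1, 2, 1]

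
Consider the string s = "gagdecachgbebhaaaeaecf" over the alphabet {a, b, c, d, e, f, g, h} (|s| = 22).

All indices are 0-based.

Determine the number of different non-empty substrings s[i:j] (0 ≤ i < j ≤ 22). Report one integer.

236

rank | idx | suffix
   0 |  14 | aaaeaecf
   1 |  15 | aaeaecf
   2 |   6 | achgbebhaaaeaecf
   3 |  16 | aeaecf
   4 |  18 | aecf
   5 |   1 | agdecachgbebhaaaeaecf
   6 |  10 | bebhaaaeaecf
   7 |  12 | bhaaaeaecf
   8 |   5 | cachgbebhaaaeaecf
   9 |  20 | cf
  10 |   7 | chgbebhaaaeaecf
  11 |   3 | decachgbebhaaaeaecf
  12 |  17 | eaecf
  13 |  11 | ebhaaaeaecf
  14 |   4 | ecachgbebhaaaeaecf
  15 |  19 | ecf
  16 |  21 | f
  17 |   0 | gagdecachgbebhaaaeaecf
  18 |   9 | gbebhaaaeaecf
  19 |   2 | gdecachgbebhaaaeaecf
  20 |  13 | haaaeaecf
  21 |   8 | hgbebhaaaeaecf

SA = [14, 15, 6, 16, 18, 1, 10, 12, 5, 20, 7, 3, 17, 11, 4, 19, 21, 0, 9, 2, 13, 8]
[i] adj suffixes → lcp
  [1] 14/15 → 2 ('aa')
  [2] 15/6 → 1 ('a')
  [3] 6/16 → 1 ('a')
  [4] 16/18 → 2 ('ae')
  [5] 18/1 → 1 ('a')
  [6] 1/10 → 0 ('')
  [7] 10/12 → 1 ('b')
  [8] 12/5 → 0 ('')
  [9] 5/20 → 1 ('c')
  [10] 20/7 → 1 ('c')
  [11] 7/3 → 0 ('')
  [12] 3/17 → 0 ('')
  [13] 17/11 → 1 ('e')
  [14] 11/4 → 1 ('e')
  [15] 4/19 → 2 ('ec')
  [16] 19/21 → 0 ('')
  [17] 21/0 → 0 ('')
  [18] 0/9 → 1 ('g')
  [19] 9/2 → 1 ('g')
  [20] 2/13 → 0 ('')
  [21] 13/8 → 1 ('h')

n(n+1)/2 = 22·23/2 = 253
Σ LCP = 0 + 2 + 1 + 1 + 2 + 1 + 0 + 1 + 0 + 1 + 1 + 0 + 0 + 1 + 1 + 2 + 0 + 0 + 1 + 1 + 0 + 1 = 17
distinct = 253 − 17 = 236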